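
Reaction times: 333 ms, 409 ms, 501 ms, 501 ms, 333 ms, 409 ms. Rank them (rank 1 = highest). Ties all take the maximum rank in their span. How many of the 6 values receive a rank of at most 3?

2

Sorted (descending): 501, 501, 409, 409, 333, 333
The 2 values of 501 occupy positions 1–2 → each gets rank 2.
The 2 values of 409 occupy positions 3–4 → each gets rank 4.
The 2 values of 333 occupy positions 5–6 → each gets rank 6.
Ranks ≤ 3: {2, 2} → 2 values.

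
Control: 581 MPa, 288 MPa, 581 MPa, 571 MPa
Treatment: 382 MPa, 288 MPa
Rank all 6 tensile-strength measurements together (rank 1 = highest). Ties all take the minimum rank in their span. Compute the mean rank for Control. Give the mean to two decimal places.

Sorted (descending): 581, 581, 571, 382, 288, 288
The 2 values of 581 occupy positions 1–2 → each gets rank 1.
The 2 values of 288 occupy positions 5–6 → each gets rank 5.
Control values → pooled ranks: 581→1, 288→5, 581→1, 571→3
Mean rank = (1 + 5 + 1 + 3) / 4 = 2.50

2.50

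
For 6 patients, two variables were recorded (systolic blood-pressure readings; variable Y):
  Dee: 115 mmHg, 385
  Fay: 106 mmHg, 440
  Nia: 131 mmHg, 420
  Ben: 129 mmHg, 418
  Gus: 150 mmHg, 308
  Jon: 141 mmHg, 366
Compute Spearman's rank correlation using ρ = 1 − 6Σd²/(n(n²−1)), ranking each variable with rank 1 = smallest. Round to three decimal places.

Ranks of variable 1: 2, 1, 4, 3, 6, 5
Ranks of variable 2: 3, 6, 5, 4, 1, 2
d = r₁ − r₂: -1, -5, -1, -1, 5, 3
d²: 1, 25, 1, 1, 25, 9; Σd² = 62
ρ = 1 − 6·62/(6·35) = 1 − 372/210 = -0.771

-0.771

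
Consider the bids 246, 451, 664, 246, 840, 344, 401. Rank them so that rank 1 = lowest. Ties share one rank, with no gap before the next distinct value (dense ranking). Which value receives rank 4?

Sorted (ascending): 246, 246, 344, 401, 451, 664, 840
The 2 values of 246 share dense rank 1.
Remaining distinct values take the next consecutive integers.
Rank 4 → value 451.

451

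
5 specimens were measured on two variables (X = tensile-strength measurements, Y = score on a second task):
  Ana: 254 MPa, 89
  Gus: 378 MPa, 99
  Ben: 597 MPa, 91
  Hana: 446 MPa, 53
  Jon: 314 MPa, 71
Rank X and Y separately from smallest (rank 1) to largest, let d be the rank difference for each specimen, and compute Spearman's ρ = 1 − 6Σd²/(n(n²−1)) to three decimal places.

0.100

Ranks of variable 1: 1, 3, 5, 4, 2
Ranks of variable 2: 3, 5, 4, 1, 2
d = r₁ − r₂: -2, -2, 1, 3, 0
d²: 4, 4, 1, 9, 0; Σd² = 18
ρ = 1 − 6·18/(5·24) = 1 − 108/120 = 0.100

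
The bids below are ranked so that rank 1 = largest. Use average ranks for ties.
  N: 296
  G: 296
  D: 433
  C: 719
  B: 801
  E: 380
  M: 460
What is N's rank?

Sorted (descending): 801, 719, 460, 433, 380, 296, 296
The 2 values of 296 occupy positions 6–7 → average rank (6+7)/2 = 6.5.
N has value 296 → rank 6.5.

6.5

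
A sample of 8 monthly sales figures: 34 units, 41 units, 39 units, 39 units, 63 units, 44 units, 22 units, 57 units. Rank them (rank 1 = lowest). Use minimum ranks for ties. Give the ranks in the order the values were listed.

Sorted (ascending): 22, 34, 39, 39, 41, 44, 57, 63
The 2 values of 39 occupy positions 3–4 → each gets rank 3.

2, 5, 3, 3, 8, 6, 1, 7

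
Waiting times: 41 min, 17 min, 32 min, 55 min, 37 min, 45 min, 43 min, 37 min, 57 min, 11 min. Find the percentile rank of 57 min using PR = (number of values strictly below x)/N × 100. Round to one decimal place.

N = 10.
Strictly below 57: 9. Equal to 57: 1.
PR = 9/10 × 100 = 90.0

90.0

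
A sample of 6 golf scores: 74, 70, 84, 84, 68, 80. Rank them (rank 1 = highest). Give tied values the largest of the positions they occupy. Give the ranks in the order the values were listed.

Sorted (descending): 84, 84, 80, 74, 70, 68
The 2 values of 84 occupy positions 1–2 → each gets rank 2.

4, 5, 2, 2, 6, 3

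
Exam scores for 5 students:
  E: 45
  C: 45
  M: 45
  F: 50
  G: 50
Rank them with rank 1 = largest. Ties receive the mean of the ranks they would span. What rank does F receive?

1.5

Sorted (descending): 50, 50, 45, 45, 45
The 2 values of 50 occupy positions 1–2 → average rank (1+2)/2 = 1.5.
The 3 values of 45 occupy positions 3–5 → average rank 4.
F has value 50 → rank 1.5.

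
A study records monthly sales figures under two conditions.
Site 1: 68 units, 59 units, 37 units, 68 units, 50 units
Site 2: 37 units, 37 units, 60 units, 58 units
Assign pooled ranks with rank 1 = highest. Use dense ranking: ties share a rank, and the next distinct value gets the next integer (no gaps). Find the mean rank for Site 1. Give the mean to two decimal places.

Sorted (descending): 68, 68, 60, 59, 58, 50, 37, 37, 37
The 2 values of 68 share dense rank 1.
The 3 values of 37 share dense rank 6.
Remaining distinct values take the next consecutive integers.
Site 1 values → pooled ranks: 68→1, 59→3, 37→6, 68→1, 50→5
Mean rank = (1 + 3 + 6 + 1 + 5) / 5 = 3.20

3.20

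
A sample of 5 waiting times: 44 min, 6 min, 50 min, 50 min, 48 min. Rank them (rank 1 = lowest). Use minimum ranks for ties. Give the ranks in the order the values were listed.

2, 1, 4, 4, 3

Sorted (ascending): 6, 44, 48, 50, 50
The 2 values of 50 occupy positions 4–5 → each gets rank 4.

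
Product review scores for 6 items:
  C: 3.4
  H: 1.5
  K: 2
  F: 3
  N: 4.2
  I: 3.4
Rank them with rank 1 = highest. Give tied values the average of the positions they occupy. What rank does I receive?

Sorted (descending): 4.2, 3.4, 3.4, 3, 2, 1.5
The 2 values of 3.4 occupy positions 2–3 → average rank (2+3)/2 = 2.5.
I has value 3.4 → rank 2.5.

2.5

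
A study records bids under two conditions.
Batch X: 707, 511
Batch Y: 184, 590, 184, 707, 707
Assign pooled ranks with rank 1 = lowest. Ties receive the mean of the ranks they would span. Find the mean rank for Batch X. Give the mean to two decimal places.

4.50

Sorted (ascending): 184, 184, 511, 590, 707, 707, 707
The 2 values of 184 occupy positions 1–2 → average rank (1+2)/2 = 1.5.
The 3 values of 707 occupy positions 5–7 → average rank 6.
Batch X values → pooled ranks: 707→6, 511→3
Mean rank = (6 + 3) / 2 = 4.50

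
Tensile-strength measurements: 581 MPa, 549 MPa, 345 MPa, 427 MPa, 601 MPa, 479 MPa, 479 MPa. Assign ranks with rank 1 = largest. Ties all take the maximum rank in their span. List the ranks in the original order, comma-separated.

2, 3, 7, 6, 1, 5, 5

Sorted (descending): 601, 581, 549, 479, 479, 427, 345
The 2 values of 479 occupy positions 4–5 → each gets rank 5.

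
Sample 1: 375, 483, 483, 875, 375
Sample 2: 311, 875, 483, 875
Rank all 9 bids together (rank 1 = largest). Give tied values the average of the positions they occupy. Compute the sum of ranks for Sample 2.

Sorted (descending): 875, 875, 875, 483, 483, 483, 375, 375, 311
The 3 values of 875 occupy positions 1–3 → average rank 2.
The 3 values of 483 occupy positions 4–6 → average rank 5.
The 2 values of 375 occupy positions 7–8 → average rank (7+8)/2 = 7.5.
Sample 2 values → pooled ranks: 311→9, 875→2, 483→5, 875→2
Rank sum = 9 + 2 + 5 + 2 = 18

18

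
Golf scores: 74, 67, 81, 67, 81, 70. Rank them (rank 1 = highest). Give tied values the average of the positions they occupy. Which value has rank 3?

74

Sorted (descending): 81, 81, 74, 70, 67, 67
The 2 values of 81 occupy positions 1–2 → average rank (1+2)/2 = 1.5.
The 2 values of 67 occupy positions 5–6 → average rank (5+6)/2 = 5.5.
Rank 3 → value 74.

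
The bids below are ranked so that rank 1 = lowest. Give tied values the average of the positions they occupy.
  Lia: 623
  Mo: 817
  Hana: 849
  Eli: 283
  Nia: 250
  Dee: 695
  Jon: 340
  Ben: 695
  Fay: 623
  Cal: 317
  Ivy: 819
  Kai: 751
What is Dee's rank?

7.5

Sorted (ascending): 250, 283, 317, 340, 623, 623, 695, 695, 751, 817, 819, 849
The 2 values of 623 occupy positions 5–6 → average rank (5+6)/2 = 5.5.
The 2 values of 695 occupy positions 7–8 → average rank (7+8)/2 = 7.5.
Dee has value 695 → rank 7.5.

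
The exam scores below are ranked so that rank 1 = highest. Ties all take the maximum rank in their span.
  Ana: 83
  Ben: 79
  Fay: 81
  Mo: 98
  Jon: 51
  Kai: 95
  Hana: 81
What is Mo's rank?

1

Sorted (descending): 98, 95, 83, 81, 81, 79, 51
The 2 values of 81 occupy positions 4–5 → each gets rank 5.
Mo has value 98 → rank 1.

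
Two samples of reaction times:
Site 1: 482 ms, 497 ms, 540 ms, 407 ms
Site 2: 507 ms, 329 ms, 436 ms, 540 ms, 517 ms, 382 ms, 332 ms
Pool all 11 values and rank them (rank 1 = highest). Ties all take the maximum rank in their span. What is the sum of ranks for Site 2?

46

Sorted (descending): 540, 540, 517, 507, 497, 482, 436, 407, 382, 332, 329
The 2 values of 540 occupy positions 1–2 → each gets rank 2.
Site 2 values → pooled ranks: 507→4, 329→11, 436→7, 540→2, 517→3, 382→9, 332→10
Rank sum = 4 + 11 + 7 + 2 + 3 + 9 + 10 = 46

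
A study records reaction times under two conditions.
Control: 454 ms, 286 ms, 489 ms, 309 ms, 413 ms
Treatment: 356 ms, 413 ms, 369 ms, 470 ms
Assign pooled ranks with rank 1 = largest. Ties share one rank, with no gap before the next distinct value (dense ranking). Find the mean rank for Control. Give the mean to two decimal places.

4.60

Sorted (descending): 489, 470, 454, 413, 413, 369, 356, 309, 286
The 2 values of 413 share dense rank 4.
Remaining distinct values take the next consecutive integers.
Control values → pooled ranks: 454→3, 286→8, 489→1, 309→7, 413→4
Mean rank = (3 + 8 + 1 + 7 + 4) / 5 = 4.60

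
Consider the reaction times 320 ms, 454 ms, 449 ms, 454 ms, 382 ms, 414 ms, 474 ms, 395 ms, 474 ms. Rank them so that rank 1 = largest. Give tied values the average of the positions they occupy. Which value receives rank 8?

Sorted (descending): 474, 474, 454, 454, 449, 414, 395, 382, 320
The 2 values of 474 occupy positions 1–2 → average rank (1+2)/2 = 1.5.
The 2 values of 454 occupy positions 3–4 → average rank (3+4)/2 = 3.5.
Rank 8 → value 382.

382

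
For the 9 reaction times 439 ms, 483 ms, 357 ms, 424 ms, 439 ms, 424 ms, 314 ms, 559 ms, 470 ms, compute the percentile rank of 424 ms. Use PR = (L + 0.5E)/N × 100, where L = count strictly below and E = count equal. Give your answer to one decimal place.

N = 9.
Strictly below 424: 2. Equal to 424: 2.
PR = (2 + 0.5·2)/9 × 100 = 33.3

33.3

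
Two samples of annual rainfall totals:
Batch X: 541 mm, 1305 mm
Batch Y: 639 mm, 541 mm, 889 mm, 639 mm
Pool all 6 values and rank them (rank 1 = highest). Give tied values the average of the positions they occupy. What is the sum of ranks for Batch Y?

Sorted (descending): 1305, 889, 639, 639, 541, 541
The 2 values of 639 occupy positions 3–4 → average rank (3+4)/2 = 3.5.
The 2 values of 541 occupy positions 5–6 → average rank (5+6)/2 = 5.5.
Batch Y values → pooled ranks: 639→3.5, 541→5.5, 889→2, 639→3.5
Rank sum = 3.5 + 5.5 + 2 + 3.5 = 14.5

14.5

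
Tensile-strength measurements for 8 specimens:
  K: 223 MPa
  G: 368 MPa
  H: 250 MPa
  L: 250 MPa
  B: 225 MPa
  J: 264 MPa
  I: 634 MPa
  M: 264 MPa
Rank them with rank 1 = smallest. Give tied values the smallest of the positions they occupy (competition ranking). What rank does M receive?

5

Sorted (ascending): 223, 225, 250, 250, 264, 264, 368, 634
The 2 values of 250 occupy positions 3–4 → each gets rank 3.
The 2 values of 264 occupy positions 5–6 → each gets rank 5.
M has value 264 MPa → rank 5.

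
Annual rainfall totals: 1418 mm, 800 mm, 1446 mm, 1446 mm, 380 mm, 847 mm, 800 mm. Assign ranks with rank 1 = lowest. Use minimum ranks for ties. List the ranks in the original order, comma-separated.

Sorted (ascending): 380, 800, 800, 847, 1418, 1446, 1446
The 2 values of 800 occupy positions 2–3 → each gets rank 2.
The 2 values of 1446 occupy positions 6–7 → each gets rank 6.

5, 2, 6, 6, 1, 4, 2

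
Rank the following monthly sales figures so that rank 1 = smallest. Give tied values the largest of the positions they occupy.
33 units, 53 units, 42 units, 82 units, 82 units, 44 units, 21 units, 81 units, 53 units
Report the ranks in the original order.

2, 6, 3, 9, 9, 4, 1, 7, 6

Sorted (ascending): 21, 33, 42, 44, 53, 53, 81, 82, 82
The 2 values of 53 occupy positions 5–6 → each gets rank 6.
The 2 values of 82 occupy positions 8–9 → each gets rank 9.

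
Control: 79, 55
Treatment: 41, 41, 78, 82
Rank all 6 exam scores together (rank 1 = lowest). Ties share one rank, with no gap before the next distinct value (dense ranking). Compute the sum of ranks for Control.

Sorted (ascending): 41, 41, 55, 78, 79, 82
The 2 values of 41 share dense rank 1.
Remaining distinct values take the next consecutive integers.
Control values → pooled ranks: 79→4, 55→2
Rank sum = 4 + 2 = 6

6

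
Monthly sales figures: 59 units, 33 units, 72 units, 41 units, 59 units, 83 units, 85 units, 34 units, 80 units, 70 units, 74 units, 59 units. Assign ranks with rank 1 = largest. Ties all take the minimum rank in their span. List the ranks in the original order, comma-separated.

Sorted (descending): 85, 83, 80, 74, 72, 70, 59, 59, 59, 41, 34, 33
The 3 values of 59 occupy positions 7–9 → each gets rank 7.

7, 12, 5, 10, 7, 2, 1, 11, 3, 6, 4, 7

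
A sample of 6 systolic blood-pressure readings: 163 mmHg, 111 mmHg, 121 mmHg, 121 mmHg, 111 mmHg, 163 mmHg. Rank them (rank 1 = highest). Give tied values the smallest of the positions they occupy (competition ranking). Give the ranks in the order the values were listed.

Sorted (descending): 163, 163, 121, 121, 111, 111
The 2 values of 163 occupy positions 1–2 → each gets rank 1.
The 2 values of 121 occupy positions 3–4 → each gets rank 3.
The 2 values of 111 occupy positions 5–6 → each gets rank 5.

1, 5, 3, 3, 5, 1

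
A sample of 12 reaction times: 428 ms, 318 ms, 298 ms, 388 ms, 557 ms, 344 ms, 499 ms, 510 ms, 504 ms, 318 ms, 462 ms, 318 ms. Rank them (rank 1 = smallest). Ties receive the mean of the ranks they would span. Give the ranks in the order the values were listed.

Sorted (ascending): 298, 318, 318, 318, 344, 388, 428, 462, 499, 504, 510, 557
The 3 values of 318 occupy positions 2–4 → average rank 3.

7, 3, 1, 6, 12, 5, 9, 11, 10, 3, 8, 3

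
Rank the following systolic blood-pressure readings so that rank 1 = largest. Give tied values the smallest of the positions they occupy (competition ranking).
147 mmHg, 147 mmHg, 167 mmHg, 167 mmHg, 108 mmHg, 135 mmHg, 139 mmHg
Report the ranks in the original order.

Sorted (descending): 167, 167, 147, 147, 139, 135, 108
The 2 values of 167 occupy positions 1–2 → each gets rank 1.
The 2 values of 147 occupy positions 3–4 → each gets rank 3.

3, 3, 1, 1, 7, 6, 5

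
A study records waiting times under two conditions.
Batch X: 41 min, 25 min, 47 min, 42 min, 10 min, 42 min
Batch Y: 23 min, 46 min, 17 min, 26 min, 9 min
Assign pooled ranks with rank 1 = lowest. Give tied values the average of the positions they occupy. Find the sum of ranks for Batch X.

Sorted (ascending): 9, 10, 17, 23, 25, 26, 41, 42, 42, 46, 47
The 2 values of 42 occupy positions 8–9 → average rank (8+9)/2 = 8.5.
Batch X values → pooled ranks: 41→7, 25→5, 47→11, 42→8.5, 10→2, 42→8.5
Rank sum = 7 + 5 + 11 + 8.5 + 2 + 8.5 = 42

42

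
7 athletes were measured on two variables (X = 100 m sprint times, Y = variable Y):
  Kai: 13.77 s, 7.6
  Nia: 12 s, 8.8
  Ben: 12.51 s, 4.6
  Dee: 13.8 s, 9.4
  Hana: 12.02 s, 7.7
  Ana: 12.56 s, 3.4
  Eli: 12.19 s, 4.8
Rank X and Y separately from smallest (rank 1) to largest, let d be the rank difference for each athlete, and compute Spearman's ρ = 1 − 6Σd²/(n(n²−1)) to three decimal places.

Ranks of variable 1: 6, 1, 4, 7, 2, 5, 3
Ranks of variable 2: 4, 6, 2, 7, 5, 1, 3
d = r₁ − r₂: 2, -5, 2, 0, -3, 4, 0
d²: 4, 25, 4, 0, 9, 16, 0; Σd² = 58
ρ = 1 − 6·58/(7·48) = 1 − 348/336 = -0.036

-0.036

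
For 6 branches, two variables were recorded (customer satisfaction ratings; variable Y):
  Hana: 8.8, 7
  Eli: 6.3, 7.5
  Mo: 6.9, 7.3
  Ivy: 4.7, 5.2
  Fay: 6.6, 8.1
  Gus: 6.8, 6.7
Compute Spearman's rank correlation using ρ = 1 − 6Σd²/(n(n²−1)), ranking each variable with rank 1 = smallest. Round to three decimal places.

Ranks of variable 1: 6, 2, 5, 1, 3, 4
Ranks of variable 2: 3, 5, 4, 1, 6, 2
d = r₁ − r₂: 3, -3, 1, 0, -3, 2
d²: 9, 9, 1, 0, 9, 4; Σd² = 32
ρ = 1 − 6·32/(6·35) = 1 − 192/210 = 0.086

0.086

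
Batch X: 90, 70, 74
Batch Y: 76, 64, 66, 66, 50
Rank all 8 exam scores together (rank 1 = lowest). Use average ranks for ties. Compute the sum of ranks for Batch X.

Sorted (ascending): 50, 64, 66, 66, 70, 74, 76, 90
The 2 values of 66 occupy positions 3–4 → average rank (3+4)/2 = 3.5.
Batch X values → pooled ranks: 90→8, 70→5, 74→6
Rank sum = 8 + 5 + 6 = 19

19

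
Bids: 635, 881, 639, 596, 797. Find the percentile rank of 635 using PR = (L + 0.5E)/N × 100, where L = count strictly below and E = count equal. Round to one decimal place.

30.0

N = 5.
Strictly below 635: 1. Equal to 635: 1.
PR = (1 + 0.5·1)/5 × 100 = 30.0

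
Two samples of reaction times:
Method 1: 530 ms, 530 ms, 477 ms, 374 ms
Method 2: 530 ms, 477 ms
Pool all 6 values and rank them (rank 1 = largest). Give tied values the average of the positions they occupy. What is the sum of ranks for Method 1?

14.5

Sorted (descending): 530, 530, 530, 477, 477, 374
The 3 values of 530 occupy positions 1–3 → average rank 2.
The 2 values of 477 occupy positions 4–5 → average rank (4+5)/2 = 4.5.
Method 1 values → pooled ranks: 530→2, 530→2, 477→4.5, 374→6
Rank sum = 2 + 2 + 4.5 + 6 = 14.5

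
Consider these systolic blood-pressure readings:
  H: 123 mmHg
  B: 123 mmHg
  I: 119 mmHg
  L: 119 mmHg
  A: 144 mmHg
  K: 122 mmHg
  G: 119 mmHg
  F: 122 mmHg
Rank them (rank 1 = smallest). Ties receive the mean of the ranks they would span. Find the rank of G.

2

Sorted (ascending): 119, 119, 119, 122, 122, 123, 123, 144
The 3 values of 119 occupy positions 1–3 → average rank 2.
The 2 values of 122 occupy positions 4–5 → average rank (4+5)/2 = 4.5.
The 2 values of 123 occupy positions 6–7 → average rank (6+7)/2 = 6.5.
G has value 119 mmHg → rank 2.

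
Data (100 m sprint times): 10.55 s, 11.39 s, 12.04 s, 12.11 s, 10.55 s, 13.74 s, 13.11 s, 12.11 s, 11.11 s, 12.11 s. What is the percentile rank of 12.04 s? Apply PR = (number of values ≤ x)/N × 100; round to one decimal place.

N = 10.
Strictly below 12.04: 4. Equal to 12.04: 1.
PR = 5/10 × 100 = 50.0

50.0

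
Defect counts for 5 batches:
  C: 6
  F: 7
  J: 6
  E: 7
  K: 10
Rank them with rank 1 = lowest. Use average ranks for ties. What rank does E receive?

Sorted (ascending): 6, 6, 7, 7, 10
The 2 values of 6 occupy positions 1–2 → average rank (1+2)/2 = 1.5.
The 2 values of 7 occupy positions 3–4 → average rank (3+4)/2 = 3.5.
E has value 7 → rank 3.5.

3.5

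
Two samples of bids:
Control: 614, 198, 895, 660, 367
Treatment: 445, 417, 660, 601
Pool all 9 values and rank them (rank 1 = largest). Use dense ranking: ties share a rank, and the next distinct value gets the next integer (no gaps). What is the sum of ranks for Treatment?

17

Sorted (descending): 895, 660, 660, 614, 601, 445, 417, 367, 198
The 2 values of 660 share dense rank 2.
Remaining distinct values take the next consecutive integers.
Treatment values → pooled ranks: 445→5, 417→6, 660→2, 601→4
Rank sum = 5 + 6 + 2 + 4 = 17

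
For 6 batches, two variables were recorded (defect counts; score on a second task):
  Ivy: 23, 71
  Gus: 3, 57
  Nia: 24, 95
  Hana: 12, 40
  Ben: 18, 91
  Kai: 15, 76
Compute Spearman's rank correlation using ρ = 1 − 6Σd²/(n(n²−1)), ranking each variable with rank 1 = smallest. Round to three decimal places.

Ranks of variable 1: 5, 1, 6, 2, 4, 3
Ranks of variable 2: 3, 2, 6, 1, 5, 4
d = r₁ − r₂: 2, -1, 0, 1, -1, -1
d²: 4, 1, 0, 1, 1, 1; Σd² = 8
ρ = 1 − 6·8/(6·35) = 1 − 48/210 = 0.771

0.771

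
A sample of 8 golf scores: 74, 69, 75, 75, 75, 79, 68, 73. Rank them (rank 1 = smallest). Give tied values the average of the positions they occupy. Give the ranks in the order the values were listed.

Sorted (ascending): 68, 69, 73, 74, 75, 75, 75, 79
The 3 values of 75 occupy positions 5–7 → average rank 6.

4, 2, 6, 6, 6, 8, 1, 3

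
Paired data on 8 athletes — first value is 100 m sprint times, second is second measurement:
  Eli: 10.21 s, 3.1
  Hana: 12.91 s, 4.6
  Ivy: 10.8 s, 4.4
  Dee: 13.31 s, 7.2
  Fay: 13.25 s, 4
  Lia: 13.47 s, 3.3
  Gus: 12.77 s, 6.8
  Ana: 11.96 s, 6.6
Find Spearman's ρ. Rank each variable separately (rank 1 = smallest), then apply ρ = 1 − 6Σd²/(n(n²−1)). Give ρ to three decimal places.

Ranks of variable 1: 1, 5, 2, 7, 6, 8, 4, 3
Ranks of variable 2: 1, 5, 4, 8, 3, 2, 7, 6
d = r₁ − r₂: 0, 0, -2, -1, 3, 6, -3, -3
d²: 0, 0, 4, 1, 9, 36, 9, 9; Σd² = 68
ρ = 1 − 6·68/(8·63) = 1 − 408/504 = 0.190

0.190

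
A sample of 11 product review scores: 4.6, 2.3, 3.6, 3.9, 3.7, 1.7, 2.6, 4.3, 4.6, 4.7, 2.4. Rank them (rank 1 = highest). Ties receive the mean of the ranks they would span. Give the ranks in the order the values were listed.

Sorted (descending): 4.7, 4.6, 4.6, 4.3, 3.9, 3.7, 3.6, 2.6, 2.4, 2.3, 1.7
The 2 values of 4.6 occupy positions 2–3 → average rank (2+3)/2 = 2.5.

2.5, 10, 7, 5, 6, 11, 8, 4, 2.5, 1, 9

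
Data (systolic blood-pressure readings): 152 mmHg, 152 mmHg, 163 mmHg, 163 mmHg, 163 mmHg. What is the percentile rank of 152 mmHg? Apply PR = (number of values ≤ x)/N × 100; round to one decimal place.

N = 5.
Strictly below 152: 0. Equal to 152: 2.
PR = 2/5 × 100 = 40.0

40.0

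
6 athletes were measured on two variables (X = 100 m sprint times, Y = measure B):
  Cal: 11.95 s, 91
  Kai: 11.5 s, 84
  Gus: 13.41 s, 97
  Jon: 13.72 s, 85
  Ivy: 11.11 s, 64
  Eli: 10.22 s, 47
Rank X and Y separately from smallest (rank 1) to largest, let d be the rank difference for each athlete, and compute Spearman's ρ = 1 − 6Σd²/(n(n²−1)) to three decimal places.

0.829

Ranks of variable 1: 4, 3, 5, 6, 2, 1
Ranks of variable 2: 5, 3, 6, 4, 2, 1
d = r₁ − r₂: -1, 0, -1, 2, 0, 0
d²: 1, 0, 1, 4, 0, 0; Σd² = 6
ρ = 1 − 6·6/(6·35) = 1 − 36/210 = 0.829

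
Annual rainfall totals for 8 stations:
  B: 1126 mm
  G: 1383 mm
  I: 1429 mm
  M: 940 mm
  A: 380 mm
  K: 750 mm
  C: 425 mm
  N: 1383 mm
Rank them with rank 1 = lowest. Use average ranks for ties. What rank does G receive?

6.5

Sorted (ascending): 380, 425, 750, 940, 1126, 1383, 1383, 1429
The 2 values of 1383 occupy positions 6–7 → average rank (6+7)/2 = 6.5.
G has value 1383 mm → rank 6.5.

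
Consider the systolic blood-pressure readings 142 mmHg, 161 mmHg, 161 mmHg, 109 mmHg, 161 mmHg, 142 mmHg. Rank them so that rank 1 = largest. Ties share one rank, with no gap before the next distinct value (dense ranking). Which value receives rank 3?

109

Sorted (descending): 161, 161, 161, 142, 142, 109
The 3 values of 161 share dense rank 1.
The 2 values of 142 share dense rank 2.
Remaining distinct values take the next consecutive integers.
Rank 3 → value 109.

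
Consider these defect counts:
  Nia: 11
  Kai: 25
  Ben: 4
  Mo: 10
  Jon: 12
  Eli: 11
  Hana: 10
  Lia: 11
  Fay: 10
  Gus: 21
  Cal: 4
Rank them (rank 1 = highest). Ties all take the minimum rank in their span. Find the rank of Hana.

Sorted (descending): 25, 21, 12, 11, 11, 11, 10, 10, 10, 4, 4
The 3 values of 11 occupy positions 4–6 → each gets rank 4.
The 3 values of 10 occupy positions 7–9 → each gets rank 7.
The 2 values of 4 occupy positions 10–11 → each gets rank 10.
Hana has value 10 → rank 7.

7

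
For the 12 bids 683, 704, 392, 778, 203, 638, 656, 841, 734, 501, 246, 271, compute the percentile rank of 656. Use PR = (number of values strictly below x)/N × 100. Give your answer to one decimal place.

50.0

N = 12.
Strictly below 656: 6. Equal to 656: 1.
PR = 6/12 × 100 = 50.0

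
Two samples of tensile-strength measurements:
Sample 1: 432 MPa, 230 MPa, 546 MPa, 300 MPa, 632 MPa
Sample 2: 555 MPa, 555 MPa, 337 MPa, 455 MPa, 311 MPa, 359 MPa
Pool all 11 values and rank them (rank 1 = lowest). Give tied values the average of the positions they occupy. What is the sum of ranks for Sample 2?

38

Sorted (ascending): 230, 300, 311, 337, 359, 432, 455, 546, 555, 555, 632
The 2 values of 555 occupy positions 9–10 → average rank (9+10)/2 = 9.5.
Sample 2 values → pooled ranks: 555→9.5, 555→9.5, 337→4, 455→7, 311→3, 359→5
Rank sum = 9.5 + 9.5 + 4 + 7 + 3 + 5 = 38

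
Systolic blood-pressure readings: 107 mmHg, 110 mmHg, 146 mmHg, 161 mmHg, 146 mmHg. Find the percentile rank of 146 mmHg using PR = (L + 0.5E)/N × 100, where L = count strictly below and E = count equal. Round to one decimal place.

N = 5.
Strictly below 146: 2. Equal to 146: 2.
PR = (2 + 0.5·2)/5 × 100 = 60.0

60.0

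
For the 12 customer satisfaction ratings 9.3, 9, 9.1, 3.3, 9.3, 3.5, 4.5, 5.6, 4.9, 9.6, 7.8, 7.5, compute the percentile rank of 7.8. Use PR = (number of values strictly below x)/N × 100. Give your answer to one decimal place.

N = 12.
Strictly below 7.8: 6. Equal to 7.8: 1.
PR = 6/12 × 100 = 50.0

50.0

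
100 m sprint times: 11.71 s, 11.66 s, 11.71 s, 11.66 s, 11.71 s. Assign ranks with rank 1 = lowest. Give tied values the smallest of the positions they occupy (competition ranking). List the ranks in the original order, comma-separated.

3, 1, 3, 1, 3

Sorted (ascending): 11.66, 11.66, 11.71, 11.71, 11.71
The 2 values of 11.66 occupy positions 1–2 → each gets rank 1.
The 3 values of 11.71 occupy positions 3–5 → each gets rank 3.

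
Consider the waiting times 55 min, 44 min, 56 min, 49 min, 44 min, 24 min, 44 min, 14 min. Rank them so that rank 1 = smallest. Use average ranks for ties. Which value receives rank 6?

49

Sorted (ascending): 14, 24, 44, 44, 44, 49, 55, 56
The 3 values of 44 occupy positions 3–5 → average rank 4.
Rank 6 → value 49.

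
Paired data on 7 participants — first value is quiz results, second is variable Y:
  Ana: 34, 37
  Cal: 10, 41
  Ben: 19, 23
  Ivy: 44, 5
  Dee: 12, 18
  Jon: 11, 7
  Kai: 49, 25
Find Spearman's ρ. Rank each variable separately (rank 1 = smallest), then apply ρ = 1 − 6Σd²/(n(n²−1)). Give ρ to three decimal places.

Ranks of variable 1: 5, 1, 4, 6, 3, 2, 7
Ranks of variable 2: 6, 7, 4, 1, 3, 2, 5
d = r₁ − r₂: -1, -6, 0, 5, 0, 0, 2
d²: 1, 36, 0, 25, 0, 0, 4; Σd² = 66
ρ = 1 − 6·66/(7·48) = 1 − 396/336 = -0.179

-0.179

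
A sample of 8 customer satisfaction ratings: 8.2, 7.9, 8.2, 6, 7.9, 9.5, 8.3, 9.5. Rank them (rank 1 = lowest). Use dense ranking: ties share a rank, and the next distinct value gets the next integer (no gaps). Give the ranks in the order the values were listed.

Sorted (ascending): 6, 7.9, 7.9, 8.2, 8.2, 8.3, 9.5, 9.5
The 2 values of 7.9 share dense rank 2.
The 2 values of 8.2 share dense rank 3.
The 2 values of 9.5 share dense rank 5.
Remaining distinct values take the next consecutive integers.

3, 2, 3, 1, 2, 5, 4, 5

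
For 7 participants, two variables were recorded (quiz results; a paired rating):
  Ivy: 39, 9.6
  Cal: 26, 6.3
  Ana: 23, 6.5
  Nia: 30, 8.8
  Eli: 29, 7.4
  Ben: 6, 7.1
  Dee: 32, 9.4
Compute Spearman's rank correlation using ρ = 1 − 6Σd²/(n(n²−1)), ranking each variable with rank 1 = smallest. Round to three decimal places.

Ranks of variable 1: 7, 3, 2, 5, 4, 1, 6
Ranks of variable 2: 7, 1, 2, 5, 4, 3, 6
d = r₁ − r₂: 0, 2, 0, 0, 0, -2, 0
d²: 0, 4, 0, 0, 0, 4, 0; Σd² = 8
ρ = 1 − 6·8/(7·48) = 1 − 48/336 = 0.857

0.857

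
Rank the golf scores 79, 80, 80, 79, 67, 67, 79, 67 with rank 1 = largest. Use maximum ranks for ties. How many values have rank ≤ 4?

2

Sorted (descending): 80, 80, 79, 79, 79, 67, 67, 67
The 2 values of 80 occupy positions 1–2 → each gets rank 2.
The 3 values of 79 occupy positions 3–5 → each gets rank 5.
The 3 values of 67 occupy positions 6–8 → each gets rank 8.
Ranks ≤ 4: {2, 2} → 2 values.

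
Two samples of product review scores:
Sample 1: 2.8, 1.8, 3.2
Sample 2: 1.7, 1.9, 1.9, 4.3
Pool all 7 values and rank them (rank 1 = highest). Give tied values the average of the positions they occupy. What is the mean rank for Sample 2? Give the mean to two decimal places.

Sorted (descending): 4.3, 3.2, 2.8, 1.9, 1.9, 1.8, 1.7
The 2 values of 1.9 occupy positions 4–5 → average rank (4+5)/2 = 4.5.
Sample 2 values → pooled ranks: 1.7→7, 1.9→4.5, 1.9→4.5, 4.3→1
Mean rank = (7 + 4.5 + 4.5 + 1) / 4 = 4.25

4.25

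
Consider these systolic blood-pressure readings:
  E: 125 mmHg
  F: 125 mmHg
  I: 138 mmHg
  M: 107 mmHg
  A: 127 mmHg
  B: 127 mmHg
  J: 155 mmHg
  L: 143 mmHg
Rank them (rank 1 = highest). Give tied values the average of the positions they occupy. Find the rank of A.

4.5

Sorted (descending): 155, 143, 138, 127, 127, 125, 125, 107
The 2 values of 127 occupy positions 4–5 → average rank (4+5)/2 = 4.5.
The 2 values of 125 occupy positions 6–7 → average rank (6+7)/2 = 6.5.
A has value 127 mmHg → rank 4.5.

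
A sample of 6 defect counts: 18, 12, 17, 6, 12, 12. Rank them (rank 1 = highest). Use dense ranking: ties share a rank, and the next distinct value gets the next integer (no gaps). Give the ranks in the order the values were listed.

Sorted (descending): 18, 17, 12, 12, 12, 6
The 3 values of 12 share dense rank 3.
Remaining distinct values take the next consecutive integers.

1, 3, 2, 4, 3, 3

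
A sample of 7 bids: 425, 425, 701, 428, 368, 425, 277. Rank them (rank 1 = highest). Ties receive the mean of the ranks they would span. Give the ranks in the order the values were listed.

Sorted (descending): 701, 428, 425, 425, 425, 368, 277
The 3 values of 425 occupy positions 3–5 → average rank 4.

4, 4, 1, 2, 6, 4, 7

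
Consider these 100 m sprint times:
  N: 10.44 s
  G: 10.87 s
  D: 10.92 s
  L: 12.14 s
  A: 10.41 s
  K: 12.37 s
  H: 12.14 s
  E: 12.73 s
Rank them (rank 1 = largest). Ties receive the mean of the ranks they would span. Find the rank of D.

Sorted (descending): 12.73, 12.37, 12.14, 12.14, 10.92, 10.87, 10.44, 10.41
The 2 values of 12.14 occupy positions 3–4 → average rank (3+4)/2 = 3.5.
D has value 10.92 s → rank 5.

5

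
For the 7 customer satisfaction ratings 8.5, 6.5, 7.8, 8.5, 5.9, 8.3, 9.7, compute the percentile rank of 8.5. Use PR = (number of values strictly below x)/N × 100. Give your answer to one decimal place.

N = 7.
Strictly below 8.5: 4. Equal to 8.5: 2.
PR = 4/7 × 100 = 57.1

57.1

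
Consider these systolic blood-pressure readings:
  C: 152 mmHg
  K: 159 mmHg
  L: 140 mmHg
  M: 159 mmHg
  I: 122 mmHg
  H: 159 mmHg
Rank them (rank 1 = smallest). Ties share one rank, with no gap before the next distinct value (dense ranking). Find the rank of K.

Sorted (ascending): 122, 140, 152, 159, 159, 159
The 3 values of 159 share dense rank 4.
Remaining distinct values take the next consecutive integers.
K has value 159 mmHg → rank 4.

4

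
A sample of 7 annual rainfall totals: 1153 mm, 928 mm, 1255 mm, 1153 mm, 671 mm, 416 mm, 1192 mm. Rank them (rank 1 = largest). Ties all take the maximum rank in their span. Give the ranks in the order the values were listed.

4, 5, 1, 4, 6, 7, 2

Sorted (descending): 1255, 1192, 1153, 1153, 928, 671, 416
The 2 values of 1153 occupy positions 3–4 → each gets rank 4.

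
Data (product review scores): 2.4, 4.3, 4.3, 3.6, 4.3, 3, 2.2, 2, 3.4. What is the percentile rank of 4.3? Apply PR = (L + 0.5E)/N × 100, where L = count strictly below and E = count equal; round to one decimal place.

N = 9.
Strictly below 4.3: 6. Equal to 4.3: 3.
PR = (6 + 0.5·3)/9 × 100 = 83.3

83.3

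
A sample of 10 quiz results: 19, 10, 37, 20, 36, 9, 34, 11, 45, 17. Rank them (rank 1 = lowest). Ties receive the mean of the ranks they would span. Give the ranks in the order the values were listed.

5, 2, 9, 6, 8, 1, 7, 3, 10, 4

Sorted (ascending): 9, 10, 11, 17, 19, 20, 34, 36, 37, 45
No ties — each value takes its position as its rank.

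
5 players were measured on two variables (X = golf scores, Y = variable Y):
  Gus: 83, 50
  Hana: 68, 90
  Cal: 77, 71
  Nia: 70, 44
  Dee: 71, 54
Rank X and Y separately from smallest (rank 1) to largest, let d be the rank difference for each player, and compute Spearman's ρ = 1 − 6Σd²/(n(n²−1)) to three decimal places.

Ranks of variable 1: 5, 1, 4, 2, 3
Ranks of variable 2: 2, 5, 4, 1, 3
d = r₁ − r₂: 3, -4, 0, 1, 0
d²: 9, 16, 0, 1, 0; Σd² = 26
ρ = 1 − 6·26/(5·24) = 1 − 156/120 = -0.300

-0.300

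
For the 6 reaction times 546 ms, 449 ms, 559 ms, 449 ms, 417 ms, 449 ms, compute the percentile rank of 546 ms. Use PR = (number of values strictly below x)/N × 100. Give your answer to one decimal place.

N = 6.
Strictly below 546: 4. Equal to 546: 1.
PR = 4/6 × 100 = 66.7

66.7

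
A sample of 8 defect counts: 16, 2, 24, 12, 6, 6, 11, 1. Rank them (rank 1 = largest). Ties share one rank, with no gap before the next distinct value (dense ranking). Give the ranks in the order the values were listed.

Sorted (descending): 24, 16, 12, 11, 6, 6, 2, 1
The 2 values of 6 share dense rank 5.
Remaining distinct values take the next consecutive integers.

2, 6, 1, 3, 5, 5, 4, 7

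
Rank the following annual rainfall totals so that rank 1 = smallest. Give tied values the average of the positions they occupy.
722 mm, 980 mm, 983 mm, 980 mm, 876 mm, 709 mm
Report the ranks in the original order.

2, 4.5, 6, 4.5, 3, 1

Sorted (ascending): 709, 722, 876, 980, 980, 983
The 2 values of 980 occupy positions 4–5 → average rank (4+5)/2 = 4.5.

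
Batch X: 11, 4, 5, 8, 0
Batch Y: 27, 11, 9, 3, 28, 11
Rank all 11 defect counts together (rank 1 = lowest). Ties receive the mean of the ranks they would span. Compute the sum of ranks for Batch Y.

45

Sorted (ascending): 0, 3, 4, 5, 8, 9, 11, 11, 11, 27, 28
The 3 values of 11 occupy positions 7–9 → average rank 8.
Batch Y values → pooled ranks: 27→10, 11→8, 9→6, 3→2, 28→11, 11→8
Rank sum = 10 + 8 + 6 + 2 + 11 + 8 = 45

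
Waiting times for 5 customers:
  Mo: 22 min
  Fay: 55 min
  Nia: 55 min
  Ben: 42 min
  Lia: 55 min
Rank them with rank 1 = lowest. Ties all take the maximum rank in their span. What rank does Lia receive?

5

Sorted (ascending): 22, 42, 55, 55, 55
The 3 values of 55 occupy positions 3–5 → each gets rank 5.
Lia has value 55 min → rank 5.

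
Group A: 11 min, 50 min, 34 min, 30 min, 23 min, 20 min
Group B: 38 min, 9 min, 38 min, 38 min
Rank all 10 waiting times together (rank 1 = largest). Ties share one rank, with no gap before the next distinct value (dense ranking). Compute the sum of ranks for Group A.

Sorted (descending): 50, 38, 38, 38, 34, 30, 23, 20, 11, 9
The 3 values of 38 share dense rank 2.
Remaining distinct values take the next consecutive integers.
Group A values → pooled ranks: 11→7, 50→1, 34→3, 30→4, 23→5, 20→6
Rank sum = 7 + 1 + 3 + 4 + 5 + 6 = 26

26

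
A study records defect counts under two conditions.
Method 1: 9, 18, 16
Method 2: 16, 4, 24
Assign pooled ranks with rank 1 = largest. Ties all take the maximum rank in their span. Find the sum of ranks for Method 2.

11

Sorted (descending): 24, 18, 16, 16, 9, 4
The 2 values of 16 occupy positions 3–4 → each gets rank 4.
Method 2 values → pooled ranks: 16→4, 4→6, 24→1
Rank sum = 4 + 6 + 1 = 11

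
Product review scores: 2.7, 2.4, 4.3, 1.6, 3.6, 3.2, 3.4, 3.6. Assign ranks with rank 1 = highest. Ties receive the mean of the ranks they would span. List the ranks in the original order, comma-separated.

Sorted (descending): 4.3, 3.6, 3.6, 3.4, 3.2, 2.7, 2.4, 1.6
The 2 values of 3.6 occupy positions 2–3 → average rank (2+3)/2 = 2.5.

6, 7, 1, 8, 2.5, 5, 4, 2.5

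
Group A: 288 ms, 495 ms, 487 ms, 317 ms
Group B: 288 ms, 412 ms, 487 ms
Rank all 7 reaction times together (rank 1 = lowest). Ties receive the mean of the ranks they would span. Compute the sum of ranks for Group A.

17

Sorted (ascending): 288, 288, 317, 412, 487, 487, 495
The 2 values of 288 occupy positions 1–2 → average rank (1+2)/2 = 1.5.
The 2 values of 487 occupy positions 5–6 → average rank (5+6)/2 = 5.5.
Group A values → pooled ranks: 288→1.5, 495→7, 487→5.5, 317→3
Rank sum = 1.5 + 7 + 5.5 + 3 = 17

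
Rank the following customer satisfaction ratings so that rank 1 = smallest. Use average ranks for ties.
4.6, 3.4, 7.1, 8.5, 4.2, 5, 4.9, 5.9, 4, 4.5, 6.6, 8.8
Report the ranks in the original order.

5, 1, 10, 11, 3, 7, 6, 8, 2, 4, 9, 12

Sorted (ascending): 3.4, 4, 4.2, 4.5, 4.6, 4.9, 5, 5.9, 6.6, 7.1, 8.5, 8.8
No ties — each value takes its position as its rank.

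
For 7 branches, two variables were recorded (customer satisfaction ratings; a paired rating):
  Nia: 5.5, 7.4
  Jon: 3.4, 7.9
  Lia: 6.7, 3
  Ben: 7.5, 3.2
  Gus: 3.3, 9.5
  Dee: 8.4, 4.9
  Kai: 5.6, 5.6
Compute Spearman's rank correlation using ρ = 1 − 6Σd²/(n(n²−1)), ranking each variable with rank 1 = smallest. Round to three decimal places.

-0.857

Ranks of variable 1: 3, 2, 5, 6, 1, 7, 4
Ranks of variable 2: 5, 6, 1, 2, 7, 3, 4
d = r₁ − r₂: -2, -4, 4, 4, -6, 4, 0
d²: 4, 16, 16, 16, 36, 16, 0; Σd² = 104
ρ = 1 − 6·104/(7·48) = 1 − 624/336 = -0.857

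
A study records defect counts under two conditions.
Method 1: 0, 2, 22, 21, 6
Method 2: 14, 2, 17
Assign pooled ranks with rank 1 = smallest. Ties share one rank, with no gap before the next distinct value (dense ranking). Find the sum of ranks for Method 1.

Sorted (ascending): 0, 2, 2, 6, 14, 17, 21, 22
The 2 values of 2 share dense rank 2.
Remaining distinct values take the next consecutive integers.
Method 1 values → pooled ranks: 0→1, 2→2, 22→7, 21→6, 6→3
Rank sum = 1 + 2 + 7 + 6 + 3 = 19

19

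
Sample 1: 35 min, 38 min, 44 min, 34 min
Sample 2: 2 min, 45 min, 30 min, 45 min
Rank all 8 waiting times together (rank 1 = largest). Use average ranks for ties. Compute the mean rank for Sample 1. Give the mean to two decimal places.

4.50

Sorted (descending): 45, 45, 44, 38, 35, 34, 30, 2
The 2 values of 45 occupy positions 1–2 → average rank (1+2)/2 = 1.5.
Sample 1 values → pooled ranks: 35→5, 38→4, 44→3, 34→6
Mean rank = (5 + 4 + 3 + 6) / 4 = 4.50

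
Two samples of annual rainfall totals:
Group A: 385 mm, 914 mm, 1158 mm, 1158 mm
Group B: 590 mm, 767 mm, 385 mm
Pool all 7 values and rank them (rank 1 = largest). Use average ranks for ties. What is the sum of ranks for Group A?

12.5

Sorted (descending): 1158, 1158, 914, 767, 590, 385, 385
The 2 values of 1158 occupy positions 1–2 → average rank (1+2)/2 = 1.5.
The 2 values of 385 occupy positions 6–7 → average rank (6+7)/2 = 6.5.
Group A values → pooled ranks: 385→6.5, 914→3, 1158→1.5, 1158→1.5
Rank sum = 6.5 + 3 + 1.5 + 1.5 = 12.5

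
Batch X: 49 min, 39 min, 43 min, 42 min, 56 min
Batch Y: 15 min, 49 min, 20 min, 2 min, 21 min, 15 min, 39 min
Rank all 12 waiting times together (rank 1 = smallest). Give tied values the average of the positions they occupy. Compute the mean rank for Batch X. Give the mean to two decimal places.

9.20

Sorted (ascending): 2, 15, 15, 20, 21, 39, 39, 42, 43, 49, 49, 56
The 2 values of 15 occupy positions 2–3 → average rank (2+3)/2 = 2.5.
The 2 values of 39 occupy positions 6–7 → average rank (6+7)/2 = 6.5.
The 2 values of 49 occupy positions 10–11 → average rank (10+11)/2 = 10.5.
Batch X values → pooled ranks: 49→10.5, 39→6.5, 43→9, 42→8, 56→12
Mean rank = (10.5 + 6.5 + 9 + 8 + 12) / 5 = 9.20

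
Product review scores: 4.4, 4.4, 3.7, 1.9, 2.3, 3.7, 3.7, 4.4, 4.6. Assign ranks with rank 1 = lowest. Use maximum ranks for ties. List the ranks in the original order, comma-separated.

8, 8, 5, 1, 2, 5, 5, 8, 9

Sorted (ascending): 1.9, 2.3, 3.7, 3.7, 3.7, 4.4, 4.4, 4.4, 4.6
The 3 values of 3.7 occupy positions 3–5 → each gets rank 5.
The 3 values of 4.4 occupy positions 6–8 → each gets rank 8.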